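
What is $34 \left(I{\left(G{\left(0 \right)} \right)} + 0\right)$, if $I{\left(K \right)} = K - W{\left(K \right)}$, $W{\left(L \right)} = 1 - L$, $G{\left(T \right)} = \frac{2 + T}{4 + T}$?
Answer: $0$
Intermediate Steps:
$G{\left(T \right)} = \frac{2 + T}{4 + T}$
$I{\left(K \right)} = -1 + 2 K$ ($I{\left(K \right)} = K - \left(1 - K\right) = K + \left(-1 + K\right) = -1 + 2 K$)
$34 \left(I{\left(G{\left(0 \right)} \right)} + 0\right) = 34 \left(\left(-1 + 2 \frac{2 + 0}{4 + 0}\right) + 0\right) = 34 \left(\left(-1 + 2 \cdot \frac{1}{4} \cdot 2\right) + 0\right) = 34 \left(\left(-1 + 2 \cdot \frac{1}{2}\right) + 0\right) = 34 \left(\left(-1 + 1\right) + 0\right) = 34 \left(0 + 0\right) = 34 \cdot 0 = 0$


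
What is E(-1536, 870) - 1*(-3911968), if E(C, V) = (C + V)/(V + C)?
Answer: 3911969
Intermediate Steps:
E(C, V) = 1 (E(C, V) = (C + V)/(C + V) = 1)
E(-1536, 870) - 1*(-3911968) = 1 - 1*(-3911968) = 1 + 3911968 = 3911969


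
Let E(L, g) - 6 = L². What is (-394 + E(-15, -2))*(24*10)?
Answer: -39120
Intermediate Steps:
E(L, g) = 6 + L²
(-394 + E(-15, -2))*(24*10) = (-394 + (6 + (-15)²))*(24*10) = (-394 + (6 + 225))*240 = (-394 + 231)*240 = -163*240 = -39120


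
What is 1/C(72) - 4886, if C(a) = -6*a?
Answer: -2110753/432 ≈ -4886.0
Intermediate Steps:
1/C(72) - 4886 = 1/(-6*72) - 4886 = 1/(-432) - 4886 = -1/432 - 4886 = -2110753/432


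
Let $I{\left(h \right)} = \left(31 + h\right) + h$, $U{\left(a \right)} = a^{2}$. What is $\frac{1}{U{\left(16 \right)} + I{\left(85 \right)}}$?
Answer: $\frac{1}{457} \approx 0.0021882$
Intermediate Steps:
$I{\left(h \right)} = 31 + 2 h$
$\frac{1}{U{\left(16 \right)} + I{\left(85 \right)}} = \frac{1}{16^{2} + \left(31 + 2 \cdot 85\right)} = \frac{1}{256 + \left(31 + 170\right)} = \frac{1}{256 + 201} = \frac{1}{457}$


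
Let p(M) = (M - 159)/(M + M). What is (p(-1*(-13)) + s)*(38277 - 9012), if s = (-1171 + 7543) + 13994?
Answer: 7746006525/13 ≈ 5.9585e+8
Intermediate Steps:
s = 20366 (s = 6372 + 13994 = 20366)
p(M) = (-159 + M)/(2*M) (p(M) = (-159 + M)/((2*M)) = (-159 + M)*(1/(2*M)) = (-159 + M)/(2*M))
(p(-1*(-13)) + s)*(38277 - 9012) = ((-159 - 1*(-13))/(2*((-1*(-13)))) + 20366)*(38277 - 9012) = ((1/2)*(-159 + 13)/13 + 20366)*29265 = ((1/2)*(1/13)*(-146) + 20366)*29265 = (-73/13 + 20366)*29265 = (264685/13)*29265 = 7746006525/13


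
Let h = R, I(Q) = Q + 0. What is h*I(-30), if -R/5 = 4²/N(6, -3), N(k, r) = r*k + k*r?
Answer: -200/3 ≈ -66.667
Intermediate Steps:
I(Q) = Q
N(k, r) = 2*k*r (N(k, r) = k*r + k*r = 2*k*r)
R = 20/9 (R = -5*4²/(2*6*(-3)) = -80/(-36) = -80*(-1)/36 = -5*(-4/9) = 20/9 ≈ 2.2222)
h = 20/9 ≈ 2.2222
h*I(-30) = (20/9)*(-30) = -200/3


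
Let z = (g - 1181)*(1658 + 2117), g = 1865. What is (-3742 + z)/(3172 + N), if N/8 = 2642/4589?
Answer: 5916042431/7288722 ≈ 811.67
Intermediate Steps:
z = 2582100 (z = (1865 - 1181)*(1658 + 2117) = 684*3775 = 2582100)
N = 21136/4589 (N = 8*(2642/4589) = 21136/4589 ≈ 4.6058)
(-3742 + z)/(3172 + N) = (-3742 + 2582100)/(3172 + 21136/4589) = 2578358/(14577444/4589) = 2578358*(4589/14577444) = 5916042431/7288722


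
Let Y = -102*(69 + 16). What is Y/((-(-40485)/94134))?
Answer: -54409452/2699 ≈ -20159.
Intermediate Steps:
Y = -8670 (Y = -102*85 = -8670)
Y/((-(-40485)/94134)) = -8670/((-(-40485)/94134)) = -8670/((-1*(-13495/31378))) = -8670/13495/31378 = -8670*31378/13495 = -54409452/2699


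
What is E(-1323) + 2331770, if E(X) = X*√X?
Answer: 2331770 - 27783*I*√3 ≈ 2.3318e+6 - 48122.0*I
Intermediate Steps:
E(X) = X^(3/2)
E(-1323) + 2331770 = (-1323)^(3/2) + 2331770 = -27783*I*√3 + 2331770 = 2331770 - 27783*I*√3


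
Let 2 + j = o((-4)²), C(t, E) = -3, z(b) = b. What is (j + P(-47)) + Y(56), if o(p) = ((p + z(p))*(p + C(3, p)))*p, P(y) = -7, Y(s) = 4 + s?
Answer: 6707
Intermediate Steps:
o(p) = 2*p²*(-3 + p) (o(p) = ((p + p)*(p - 3))*p = ((2*p)*(-3 + p))*p = (2*p*(-3 + p))*p = 2*p²*(-3 + p))
j = 6654 (j = -2 + 2*((-4)²)²*(-3 + (-4)²) = -2 + 2*16²*(-3 + 16) = -2 + 2*256*13 = -2 + 6656 = 6654)
(j + P(-47)) + Y(56) = (6654 - 7) + (4 + 56) = 6647 + 60 = 6707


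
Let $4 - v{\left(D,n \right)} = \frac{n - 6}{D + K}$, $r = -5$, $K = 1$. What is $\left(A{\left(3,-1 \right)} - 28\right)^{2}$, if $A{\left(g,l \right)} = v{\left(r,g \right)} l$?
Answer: $\frac{15625}{16} \approx 976.56$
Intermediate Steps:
$v{\left(D,n \right)} = 4 - \frac{-6 + n}{1 + D}$ ($v{\left(D,n \right)} = 4 - \frac{n - 6}{D + 1} = 4 - \frac{n - 6}{1 + D} = 4 - \frac{-6 + n}{1 + D}$)
$A{\left(g,l \right)} = l \left(\frac{5}{2} + \frac{g}{4}\right)$ ($A{\left(g,l \right)} = \frac{10 - g + 4 \left(-5\right)}{1 - 5} l = \frac{10 - g - 20}{-4} l = - \frac{-10 - g}{4} l = \left(\frac{5}{2} + \frac{g}{4}\right) l = l \left(\frac{5}{2} + \frac{g}{4}\right)$)
$\left(A{\left(3,-1 \right)} - 28\right)^{2} = \left(\frac{1}{4} \left(-1\right) \left(10 + 3\right) - 28\right)^{2} = \left(\frac{1}{4} \left(-1\right) 13 - 28\right)^{2} = \left(- \frac{13}{4} - 28\right)^{2} = \left(- \frac{125}{4}\right)^{2} = \frac{15625}{16}$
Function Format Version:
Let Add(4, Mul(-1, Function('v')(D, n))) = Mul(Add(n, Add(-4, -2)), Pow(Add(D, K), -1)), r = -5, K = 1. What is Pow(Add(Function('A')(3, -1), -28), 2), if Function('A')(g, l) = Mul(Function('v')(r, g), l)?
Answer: Rational(15625, 16) ≈ 976.56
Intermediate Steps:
Function('v')(D, n) = Add(4, Mul(-1, Pow(Add(1, D), -1), Add(-6, n))) (Function('v')(D, n) = Add(4, Mul(-1, Mul(Add(n, Add(-4, -2)), Pow(Add(D, 1), -1)))) = Add(4, Mul(-1, Mul(Add(n, -6), Pow(Add(1, D), -1)))) = Add(4, Mul(-1, Mul(Add(-6, n), Pow(Add(1, D), -1)))) = Add(4, Mul(-1, Mul(Pow(Add(1, D), -1), Add(-6, n)))) = Add(4, Mul(-1, Pow(Add(1, D), -1), Add(-6, n))))
Function('A')(g, l) = Mul(l, Add(Rational(5, 2), Mul(Rational(1, 4), g))) (Function('A')(g, l) = Mul(Mul(Pow(Add(1, -5), -1), Add(10, Mul(-1, g), Mul(4, -5))), l) = Mul(Mul(Pow(-4, -1), Add(10, Mul(-1, g), -20)), l) = Mul(Mul(Rational(-1, 4), Add(-10, Mul(-1, g))), l) = Mul(Add(Rational(5, 2), Mul(Rational(1, 4), g)), l) = Mul(l, Add(Rational(5, 2), Mul(Rational(1, 4), g))))
Pow(Add(Function('A')(3, -1), -28), 2) = Pow(Add(Mul(Rational(1, 4), -1, Add(10, 3)), -28), 2) = Pow(Add(Mul(Rational(1, 4), -1, 13), -28), 2) = Pow(Add(Rational(-13, 4), -28), 2) = Pow(Rational(-125, 4), 2) = Rational(15625, 16)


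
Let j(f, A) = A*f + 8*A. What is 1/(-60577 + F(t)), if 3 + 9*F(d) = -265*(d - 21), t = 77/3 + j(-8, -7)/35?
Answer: -27/1639298 ≈ -1.6470e-5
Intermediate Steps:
j(f, A) = 8*A + A*f
t = 77/3 (t = 77/3 - 7*(8 - 8)/35 = 77*(1/3) - 7*0*(1/35) = 77/3 + 0*(1/35) = 77/3 + 0 = 77/3 ≈ 25.667)
F(d) = 618 - 265*d/9 (F(d) = -1/3 + (-265*(d - 21))/9 = -1/3 + (-265*(-21 + d))/9 = -1/3 + (5565 - 265*d)/9 = -1/3 + (1855/3 - 265*d/9) = 618 - 265*d/9)
1/(-60577 + F(t)) = 1/(-60577 + (618 - 265/9*77/3)) = 1/(-60577 + (618 - 20405/27)) = 1/(-60577 - 3719/27) = 1/(-1639298/27) = -27/1639298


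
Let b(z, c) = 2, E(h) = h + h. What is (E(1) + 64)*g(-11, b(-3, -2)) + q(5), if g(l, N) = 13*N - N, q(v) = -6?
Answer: 1578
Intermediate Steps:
E(h) = 2*h
g(l, N) = 12*N
(E(1) + 64)*g(-11, b(-3, -2)) + q(5) = (2*1 + 64)*(12*2) - 6 = (2 + 64)*24 - 6 = 66*24 - 6 = 1584 - 6 = 1578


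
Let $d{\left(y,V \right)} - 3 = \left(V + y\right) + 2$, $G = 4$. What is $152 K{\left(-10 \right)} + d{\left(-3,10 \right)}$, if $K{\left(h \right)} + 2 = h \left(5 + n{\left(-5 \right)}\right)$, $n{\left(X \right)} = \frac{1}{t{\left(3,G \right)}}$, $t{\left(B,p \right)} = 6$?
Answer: $- \frac{24436}{3} \approx -8145.3$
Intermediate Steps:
$d{\left(y,V \right)} = 5 + V + y$ ($d{\left(y,V \right)} = 3 + \left(\left(V + y\right) + 2\right) = 3 + \left(2 + V + y\right) = 5 + V + y$)
$n{\left(X \right)} = \frac{1}{6}$
$K{\left(h \right)} = -2 + \frac{31 h}{6}$ ($K{\left(h \right)} = -2 + h \left(5 + \frac{1}{6}\right) = -2 + h \frac{31}{6} = -2 + \frac{31 h}{6}$)
$152 K{\left(-10 \right)} + d{\left(-3,10 \right)} = 152 \left(-2 + \frac{31}{6} \left(-10\right)\right) + \left(5 + 10 - 3\right) = 152 \left(-2 - \frac{155}{3}\right) + 12 = 152 \left(- \frac{161}{3}\right) + 12 = - \frac{24472}{3} + 12 = - \frac{24436}{3}$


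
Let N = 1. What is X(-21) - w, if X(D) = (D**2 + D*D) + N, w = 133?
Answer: 750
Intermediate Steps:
X(D) = 1 + 2*D**2 (X(D) = (D**2 + D*D) + 1 = (D**2 + D**2) + 1 = 2*D**2 + 1 = 1 + 2*D**2)
X(-21) - w = (1 + 2*(-21)**2) - 1*133 = (1 + 2*441) - 133 = (1 + 882) - 133 = 883 - 133 = 750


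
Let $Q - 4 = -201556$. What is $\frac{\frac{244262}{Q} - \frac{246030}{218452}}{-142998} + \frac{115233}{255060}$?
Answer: $\frac{14906871035647283}{32994098267186160} \approx 0.4518$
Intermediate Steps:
$Q = -201552$ ($Q = 4 - 201556 = -201552$)
$\frac{\frac{244262}{Q} - \frac{246030}{218452}}{-142998} + \frac{115233}{255060} = \frac{\frac{244262}{-201552} - \frac{246030}{218452}}{-142998} + \frac{115233}{255060} = \left(244262 \left(- \frac{1}{201552}\right) - \frac{123015}{109226}\right) \left(- \frac{1}{142998}\right) + 115233 \cdot \frac{1}{255060} = \left(- \frac{122131}{100776} - \frac{123015}{109226}\right) \left(- \frac{1}{142998}\right) + \frac{38411}{85020} = \left(- \frac{989878471}{423359976}\right) \left(- \frac{1}{142998}\right) + \frac{38411}{85020} = \frac{989878471}{60539629848048} + \frac{38411}{85020} = \frac{14906871035647283}{32994098267186160}$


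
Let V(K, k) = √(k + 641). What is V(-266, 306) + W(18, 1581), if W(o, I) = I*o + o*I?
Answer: 56916 + √947 ≈ 56947.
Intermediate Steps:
W(o, I) = 2*I*o (W(o, I) = I*o + I*o = 2*I*o)
V(K, k) = √(641 + k)
V(-266, 306) + W(18, 1581) = √(641 + 306) + 2*1581*18 = √947 + 56916 = 56916 + √947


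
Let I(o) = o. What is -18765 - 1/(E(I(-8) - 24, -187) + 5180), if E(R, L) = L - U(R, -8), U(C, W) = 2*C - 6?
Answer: -95007196/5063 ≈ -18765.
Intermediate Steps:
U(C, W) = -6 + 2*C
E(R, L) = 6 + L - 2*R (E(R, L) = L - (-6 + 2*R) = L + (6 - 2*R) = 6 + L - 2*R)
-18765 - 1/(E(I(-8) - 24, -187) + 5180) = -18765 - 1/((6 - 187 - 2*(-8 - 24)) + 5180) = -18765 - 1/((6 - 187 - 2*(-32)) + 5180) = -18765 - 1/((6 - 187 + 64) + 5180) = -18765 - 1/(-117 + 5180) = -18765 - 1/5063 = -95007196/5063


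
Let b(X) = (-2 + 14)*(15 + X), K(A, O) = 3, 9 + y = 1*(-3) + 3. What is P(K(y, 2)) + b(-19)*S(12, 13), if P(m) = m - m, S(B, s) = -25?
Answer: 1200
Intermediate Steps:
y = -9 (y = -9 + (1*(-3) + 3) = -9 + (-3 + 3) = -9 + 0 = -9)
P(m) = 0
b(X) = 180 + 12*X (b(X) = 12*(15 + X) = 180 + 12*X)
P(K(y, 2)) + b(-19)*S(12, 13) = 0 + (180 + 12*(-19))*(-25) = 0 + (180 - 228)*(-25) = 0 - 48*(-25) = 0 + 1200 = 1200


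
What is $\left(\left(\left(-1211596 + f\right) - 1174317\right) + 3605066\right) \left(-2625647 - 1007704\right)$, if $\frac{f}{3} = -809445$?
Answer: $4393382628882$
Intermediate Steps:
$f = -2428335$ ($f = 3 \left(-809445\right) = -2428335$)
$\left(\left(\left(-1211596 + f\right) - 1174317\right) + 3605066\right) \left(-2625647 - 1007704\right) = \left(\left(\left(-1211596 - 2428335\right) - 1174317\right) + 3605066\right) \left(-2625647 - 1007704\right) = \left(\left(-3639931 - 1174317\right) + 3605066\right) \left(-3633351\right) = \left(-4814248 + 3605066\right) \left(-3633351\right) = \left(-1209182\right) \left(-3633351\right) = 4393382628882$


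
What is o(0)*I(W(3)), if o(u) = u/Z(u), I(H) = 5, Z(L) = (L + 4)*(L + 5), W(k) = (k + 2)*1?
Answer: 0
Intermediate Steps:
W(k) = 2 + k (W(k) = (2 + k)*1 = 2 + k)
Z(L) = (4 + L)*(5 + L)
o(u) = u/(20 + u² + 9*u)
o(0)*I(W(3)) = (0/(20 + 0² + 9*0))*5 = (0/(20 + 0 + 0))*5 = (0/20)*5 = (0*(1/20))*5 = 0*5 = 0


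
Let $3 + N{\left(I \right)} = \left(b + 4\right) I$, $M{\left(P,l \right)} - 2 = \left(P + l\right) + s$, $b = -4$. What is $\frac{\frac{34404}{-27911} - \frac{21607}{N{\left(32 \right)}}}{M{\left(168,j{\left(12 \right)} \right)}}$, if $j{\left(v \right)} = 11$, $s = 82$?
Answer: $\frac{602969765}{22021779} \approx 27.381$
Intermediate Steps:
$M{\left(P,l \right)} = 84 + P + l$ ($M{\left(P,l \right)} = 2 + \left(\left(P + l\right) + 82\right) = 2 + \left(82 + P + l\right) = 84 + P + l$)
$N{\left(I \right)} = -3$ ($N{\left(I \right)} = -3 + \left(-4 + 4\right) I = -3 + 0 I = -3 + 0 = -3$)
$\frac{\frac{34404}{-27911} - \frac{21607}{N{\left(32 \right)}}}{M{\left(168,j{\left(12 \right)} \right)}} = \frac{\frac{34404}{-27911} - \frac{21607}{-3}}{84 + 168 + 11} = \frac{34404 \left(- \frac{1}{27911}\right) - - \frac{21607}{3}}{263} = \left(- \frac{34404}{27911} + \frac{21607}{3}\right) \frac{1}{263} = \frac{602969765}{83733} \cdot \frac{1}{263} = \frac{602969765}{22021779}$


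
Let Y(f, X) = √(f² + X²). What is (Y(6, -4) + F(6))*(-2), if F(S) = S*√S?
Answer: -12*√6 - 4*√13 ≈ -43.816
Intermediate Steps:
F(S) = S^(3/2)
Y(f, X) = √(X² + f²)
(Y(6, -4) + F(6))*(-2) = (√((-4)² + 6²) + 6^(3/2))*(-2) = (√(16 + 36) + 6*√6)*(-2) = (√52 + 6*√6)*(-2) = (2*√13 + 6*√6)*(-2) = -12*√6 - 4*√13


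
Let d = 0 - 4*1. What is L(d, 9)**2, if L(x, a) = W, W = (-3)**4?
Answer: 6561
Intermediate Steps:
W = 81
d = -4 (d = 0 - 4 = -4)
L(x, a) = 81
L(d, 9)**2 = 81**2 = 6561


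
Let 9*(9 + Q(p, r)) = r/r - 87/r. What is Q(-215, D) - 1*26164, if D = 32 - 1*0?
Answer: -7537879/288 ≈ -26173.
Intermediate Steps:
D = 32 (D = 32 + 0 = 32)
Q(p, r) = -80/9 - 29/(3*r) (Q(p, r) = -9 + (r/r - 87/r)/9 = -9 + (1 - 87/r)/9 = -9 + (⅑ - 29/(3*r)) = -80/9 - 29/(3*r))
Q(-215, D) - 1*26164 = (⅑)*(-87 - 80*32)/32 - 1*26164 = (⅑)*(1/32)*(-87 - 2560) - 26164 = (⅑)*(1/32)*(-2647) - 26164 = -2647/288 - 26164 = -7537879/288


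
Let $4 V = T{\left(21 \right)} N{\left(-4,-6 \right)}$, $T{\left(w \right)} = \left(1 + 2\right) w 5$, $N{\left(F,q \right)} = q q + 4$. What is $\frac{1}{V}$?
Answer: $\frac{1}{3150} \approx 0.00031746$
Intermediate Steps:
$N{\left(F,q \right)} = 4 + q^{2}$ ($N{\left(F,q \right)} = q^{2} + 4 = 4 + q^{2}$)
$T{\left(w \right)} = 15 w$ ($T{\left(w \right)} = 3 w 5 = 15 w$)
$V = 3150$ ($V = \frac{15 \cdot 21 \left(4 + \left(-6\right)^{2}\right)}{4} = \frac{315 \left(4 + 36\right)}{4} = \frac{315 \cdot 40}{4} = \frac{1}{4} \cdot 12600 = 3150$)
$\frac{1}{V} = \frac{1}{3150}$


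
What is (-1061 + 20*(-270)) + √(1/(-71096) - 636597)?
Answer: -6461 + I*√804442358563262/35548 ≈ -6461.0 + 797.87*I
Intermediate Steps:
(-1061 + 20*(-270)) + √(1/(-71096) - 636597) = (-1061 - 5400) + √(-1/71096 - 636597) = -6461 + √(-45259500313/71096) = -6461 + I*√804442358563262/35548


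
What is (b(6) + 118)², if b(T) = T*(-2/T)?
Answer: 13456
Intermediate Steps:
b(T) = -2
(b(6) + 118)² = (-2 + 118)² = 116² = 13456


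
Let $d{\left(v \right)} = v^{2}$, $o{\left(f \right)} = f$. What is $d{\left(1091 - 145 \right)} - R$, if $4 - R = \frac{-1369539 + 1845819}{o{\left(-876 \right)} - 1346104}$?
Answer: $\frac{60271404474}{67349} \approx 8.9491 \cdot 10^{5}$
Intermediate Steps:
$R = \frac{293210}{67349}$ ($R = 4 - \frac{-1369539 + 1845819}{-876 - 1346104} = 4 - \frac{476280}{-1346980} = 4 - 476280 \left(- \frac{1}{1346980}\right) = 4 - - \frac{23814}{67349} = 4 + \frac{23814}{67349} = \frac{293210}{67349} \approx 4.3536$)
$d{\left(1091 - 145 \right)} - R = \left(1091 - 145\right)^{2} - \frac{293210}{67349} = 946^{2} - \frac{293210}{67349} = 894916 - \frac{293210}{67349} = \frac{60271404474}{67349}$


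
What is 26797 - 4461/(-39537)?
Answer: 353159150/13179 ≈ 26797.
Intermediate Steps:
26797 - 4461/(-39537) = 26797 - 4461*(-1/39537) = 26797 + 1487/13179 = 353159150/13179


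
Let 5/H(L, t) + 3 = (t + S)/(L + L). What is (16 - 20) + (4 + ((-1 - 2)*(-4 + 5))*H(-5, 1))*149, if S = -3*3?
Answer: 17687/11 ≈ 1607.9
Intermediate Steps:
S = -9
H(L, t) = 5/(-3 + (-9 + t)/(2*L)) (H(L, t) = 5/(-3 + (t - 9)/(L + L)) = 5/(-3 + (-9 + t)/((2*L))) = 5/(-3 + (-9 + t)*(1/(2*L))) = 5/(-3 + (-9 + t)/(2*L)))
(16 - 20) + (4 + ((-1 - 2)*(-4 + 5))*H(-5, 1))*149 = (16 - 20) + (4 + ((-1 - 2)*(-4 + 5))*(10*(-5)/(-9 + 1 - 6*(-5))))*149 = -4 + (4 + (-3*1)*(10*(-5)/(-9 + 1 + 30)))*149 = -4 + (4 - 30*(-5)/22)*149 = -4 + (4 - 3*(-25/11))*149 = -4 + (4 + 75/11)*149 = -4 + (119/11)*149 = -4 + 17731/11 = 17687/11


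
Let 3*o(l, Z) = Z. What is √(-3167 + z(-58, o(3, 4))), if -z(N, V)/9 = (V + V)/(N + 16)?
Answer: I*√155155/7 ≈ 56.271*I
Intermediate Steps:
o(l, Z) = Z/3
z(N, V) = -18*V/(16 + N) (z(N, V) = -9*(V + V)/(N + 16) = -9*2*V/(16 + N) = -18*V/(16 + N))
√(-3167 + z(-58, o(3, 4))) = √(-3167 - 18*(⅓)*4/(16 - 58)) = √(-3167 - 18*4/3/(-42)) = √(-3167 - 18*4/3*(-1/42)) = √(-3167 + 4/7) = √(-22165/7) = I*√155155/7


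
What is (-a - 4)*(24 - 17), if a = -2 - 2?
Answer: 0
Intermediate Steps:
a = -4
(-a - 4)*(24 - 17) = (-1*(-4) - 4)*(24 - 17) = (4 - 4)*7 = 0*7 = 0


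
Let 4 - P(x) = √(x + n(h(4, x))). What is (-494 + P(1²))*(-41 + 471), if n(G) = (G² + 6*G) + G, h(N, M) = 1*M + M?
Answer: -210700 - 430*√19 ≈ -2.1257e+5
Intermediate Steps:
h(N, M) = 2*M (h(N, M) = M + M = 2*M)
n(G) = G² + 7*G
P(x) = 4 - √(x + 2*x*(7 + 2*x)) (P(x) = 4 - √(x + (2*x)*(7 + 2*x)) = 4 - √(x + 2*x*(7 + 2*x)))
(-494 + P(1²))*(-41 + 471) = (-494 + (4 - √(1²*(15 + 4*1²))))*(-41 + 471) = (-494 + (4 - √(1*(15 + 4*1))))*430 = (-494 + (4 - √(1*(15 + 4))))*430 = (-494 + (4 - √(1*19)))*430 = (-494 + (4 - √19))*430 = (-490 - √19)*430 = -210700 - 430*√19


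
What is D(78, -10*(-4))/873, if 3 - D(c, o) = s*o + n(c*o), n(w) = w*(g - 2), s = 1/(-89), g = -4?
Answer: 1666387/77697 ≈ 21.447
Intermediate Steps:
s = -1/89 ≈ -0.011236
n(w) = -6*w (n(w) = w*(-4 - 2) = w*(-6) = -6*w)
D(c, o) = 3 + o/89 + 6*c*o (D(c, o) = 3 - (-o/89 - 6*c*o) = 3 + (o/89 + 6*c*o) = 3 + o/89 + 6*c*o)
D(78, -10*(-4))/873 = (3 + (-10*(-4))/89 + 6*78*(-10*(-4)))/873 = (3 + (1/89)*40 + 6*78*40)*(1/873) = (3 + 40/89 + 18720)*(1/873) = (1666387/89)*(1/873) = 1666387/77697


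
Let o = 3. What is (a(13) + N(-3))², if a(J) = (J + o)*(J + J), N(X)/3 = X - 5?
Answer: 153664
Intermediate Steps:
N(X) = -15 + 3*X (N(X) = 3*(X - 5) = 3*(-5 + X) = -15 + 3*X)
a(J) = 2*J*(3 + J) (a(J) = (J + 3)*(J + J) = (3 + J)*(2*J) = 2*J*(3 + J))
(a(13) + N(-3))² = (2*13*(3 + 13) + (-15 + 3*(-3)))² = (2*13*16 + (-15 - 9))² = (416 - 24)² = 392² = 153664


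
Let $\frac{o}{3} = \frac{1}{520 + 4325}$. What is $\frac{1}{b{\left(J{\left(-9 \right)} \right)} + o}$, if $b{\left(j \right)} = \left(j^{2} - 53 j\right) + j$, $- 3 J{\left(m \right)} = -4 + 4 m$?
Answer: $- \frac{14535}{7493591} \approx -0.0019397$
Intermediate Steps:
$o = \frac{1}{1615}$ ($o = \frac{3}{520 + 4325} = \frac{3}{4845} = 3 \cdot \frac{1}{4845} = \frac{1}{1615} \approx 0.0006192$)
$J{\left(m \right)} = \frac{4}{3} - \frac{4 m}{3}$ ($J{\left(m \right)} = - \frac{-4 + 4 m}{3} = \frac{4}{3} - \frac{4 m}{3}$)
$b{\left(j \right)} = j^{2} - 52 j$
$\frac{1}{b{\left(J{\left(-9 \right)} \right)} + o} = \frac{1}{\left(\frac{4}{3} - -12\right) \left(-52 + \left(\frac{4}{3} - -12\right)\right) + \frac{1}{1615}} = \frac{1}{\left(\frac{4}{3} + 12\right) \left(-52 + \left(\frac{4}{3} + 12\right)\right) + \frac{1}{1615}} = \frac{1}{\frac{40 \left(-52 + \frac{40}{3}\right)}{3} + \frac{1}{1615}} = \frac{1}{\frac{40}{3} \left(- \frac{116}{3}\right) + \frac{1}{1615}} = \frac{1}{- \frac{4640}{9} + \frac{1}{1615}} = \frac{1}{- \frac{7493591}{14535}} = - \frac{14535}{7493591}$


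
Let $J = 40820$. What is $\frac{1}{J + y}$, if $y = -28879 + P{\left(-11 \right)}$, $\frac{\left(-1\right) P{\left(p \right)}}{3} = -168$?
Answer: $\frac{1}{12445} \approx 8.0354 \cdot 10^{-5}$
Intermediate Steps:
$P{\left(p \right)} = 504$ ($P{\left(p \right)} = \left(-3\right) \left(-168\right) = 504$)
$y = -28375$ ($y = -28879 + 504 = -28375$)
$\frac{1}{J + y} = \frac{1}{40820 - 28375} = \frac{1}{12445}$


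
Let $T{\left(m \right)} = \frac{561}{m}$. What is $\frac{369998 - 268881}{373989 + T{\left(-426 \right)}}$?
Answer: $\frac{14358614}{53106251} \approx 0.27038$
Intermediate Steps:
$\frac{369998 - 268881}{373989 + T{\left(-426 \right)}} = \frac{369998 - 268881}{373989 + \frac{561}{-426}} = \frac{101117}{373989 + 561 \left(- \frac{1}{426}\right)} = \frac{101117}{373989 - \frac{187}{142}} = \frac{101117}{\frac{53106251}{142}} = 101117 \cdot \frac{142}{53106251} = \frac{14358614}{53106251}$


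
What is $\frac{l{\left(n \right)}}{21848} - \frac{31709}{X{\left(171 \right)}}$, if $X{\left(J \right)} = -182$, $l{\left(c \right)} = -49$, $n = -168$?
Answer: $\frac{346384657}{1988168} \approx 174.22$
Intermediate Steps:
$\frac{l{\left(n \right)}}{21848} - \frac{31709}{X{\left(171 \right)}} = - \frac{49}{21848} - \frac{31709}{-182} = \left(-49\right) \frac{1}{21848} - - \frac{31709}{182} = - \frac{49}{21848} + \frac{31709}{182} = \frac{346384657}{1988168}$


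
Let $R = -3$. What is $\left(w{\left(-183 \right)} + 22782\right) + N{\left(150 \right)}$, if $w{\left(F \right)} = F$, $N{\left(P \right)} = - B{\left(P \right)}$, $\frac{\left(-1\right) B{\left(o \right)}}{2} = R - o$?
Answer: $22293$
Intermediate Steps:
$B{\left(o \right)} = 6 + 2 o$ ($B{\left(o \right)} = - 2 \left(-3 - o\right) = 6 + 2 o$)
$N{\left(P \right)} = -6 - 2 P$ ($N{\left(P \right)} = - (6 + 2 P) = -6 - 2 P$)
$\left(w{\left(-183 \right)} + 22782\right) + N{\left(150 \right)} = \left(-183 + 22782\right) - 306 = 22599 - 306 = 22293$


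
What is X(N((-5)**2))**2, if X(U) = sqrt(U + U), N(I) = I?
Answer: 50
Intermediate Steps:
X(U) = sqrt(2)*sqrt(U) (X(U) = sqrt(2*U) = sqrt(2)*sqrt(U))
X(N((-5)**2))**2 = (sqrt(2)*sqrt((-5)**2))**2 = (sqrt(2)*sqrt(25))**2 = (sqrt(2)*5)**2 = (5*sqrt(2))**2 = 50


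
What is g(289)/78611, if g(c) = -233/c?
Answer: -233/22718579 ≈ -1.0256e-5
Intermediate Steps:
g(289)/78611 = -233/289/78611 = -233*1/289*(1/78611) = -233/289*1/78611 = -233/22718579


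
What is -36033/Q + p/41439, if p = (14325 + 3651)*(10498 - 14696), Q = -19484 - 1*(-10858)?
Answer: -11393908873/6271102 ≈ -1816.9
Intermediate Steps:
Q = -8626 (Q = -19484 + 10858 = -8626)
p = -75463248 (p = 17976*(-4198) = -75463248)
-36033/Q + p/41439 = -36033/(-8626) - 75463248/41439 = -36033*(-1/8626) - 75463248*1/41439 = 36033/8626 - 25154416/13813 = -11393908873/6271102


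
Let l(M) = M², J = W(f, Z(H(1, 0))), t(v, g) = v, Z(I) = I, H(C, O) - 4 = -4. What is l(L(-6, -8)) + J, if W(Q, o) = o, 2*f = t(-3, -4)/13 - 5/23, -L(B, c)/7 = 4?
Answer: 784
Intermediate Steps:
H(C, O) = 0 (H(C, O) = 4 - 4 = 0)
L(B, c) = -28 (L(B, c) = -7*4 = -28)
f = -67/299 (f = (-3/13 - 5/23)/2 = (½)*(-134/299) = -67/299 ≈ -0.22408)
J = 0
l(L(-6, -8)) + J = (-28)² + 0 = 784 + 0 = 784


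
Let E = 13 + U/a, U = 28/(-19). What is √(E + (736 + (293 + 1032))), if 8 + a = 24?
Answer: 3*√332747/38 ≈ 45.540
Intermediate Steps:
a = 16 (a = -8 + 24 = 16)
U = -28/19 (U = 28*(-1/19) = -28/19 ≈ -1.4737)
E = 981/76 (E = 13 - 28/19/16 = 13 + (1/16)*(-28/19) = 13 - 7/76 = 981/76 ≈ 12.908)
√(E + (736 + (293 + 1032))) = √(981/76 + (736 + (293 + 1032))) = √(981/76 + (736 + 1325)) = √(981/76 + 2061) = √(157617/76) = 3*√332747/38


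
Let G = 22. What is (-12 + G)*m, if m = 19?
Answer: 190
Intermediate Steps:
(-12 + G)*m = (-12 + 22)*19 = 10*19 = 190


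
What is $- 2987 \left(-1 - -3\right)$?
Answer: $-5974$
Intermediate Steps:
$- 2987 \left(-1 - -3\right) = - 2987 \left(-1 + 3\right) = \left(-2987\right) 2 = -5974$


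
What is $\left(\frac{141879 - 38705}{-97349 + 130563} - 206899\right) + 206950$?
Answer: $\frac{898544}{16607} \approx 54.106$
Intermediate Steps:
$\left(\frac{141879 - 38705}{-97349 + 130563} - 206899\right) + 206950 = \left(\frac{103174}{33214} - 206899\right) + 206950 = \left(103174 \cdot \frac{1}{33214} - 206899\right) + 206950 = \left(\frac{51587}{16607} - 206899\right) + 206950 = - \frac{3435920106}{16607} + 206950 = \frac{898544}{16607}$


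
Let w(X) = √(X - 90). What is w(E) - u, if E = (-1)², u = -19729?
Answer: 19729 + I*√89 ≈ 19729.0 + 9.434*I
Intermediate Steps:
E = 1
w(X) = √(-90 + X)
w(E) - u = √(-90 + 1) - 1*(-19729) = √(-89) + 19729 = I*√89 + 19729 = 19729 + I*√89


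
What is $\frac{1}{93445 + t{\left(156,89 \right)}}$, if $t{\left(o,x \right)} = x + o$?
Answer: $\frac{1}{93690} \approx 1.0673 \cdot 10^{-5}$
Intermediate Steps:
$t{\left(o,x \right)} = o + x$
$\frac{1}{93445 + t{\left(156,89 \right)}} = \frac{1}{93445 + \left(156 + 89\right)} = \frac{1}{93445 + 245} = \frac{1}{93690}$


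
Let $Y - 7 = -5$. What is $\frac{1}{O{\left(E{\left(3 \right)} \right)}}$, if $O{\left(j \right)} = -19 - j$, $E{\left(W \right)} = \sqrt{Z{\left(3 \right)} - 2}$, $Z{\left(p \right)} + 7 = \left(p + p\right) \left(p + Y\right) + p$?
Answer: $- \frac{19}{337} + \frac{2 \sqrt{6}}{337} \approx -0.041843$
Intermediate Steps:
$Y = 2$ ($Y = 7 - 5 = 2$)
$Z{\left(p \right)} = -7 + p + 2 p \left(2 + p\right)$ ($Z{\left(p \right)} = -7 + \left(\left(p + p\right) \left(p + 2\right) + p\right) = -7 + \left(2 p \left(2 + p\right) + p\right) = -7 + \left(p + 2 p \left(2 + p\right)\right) = -7 + p + 2 p \left(2 + p\right)$)
$E{\left(W \right)} = 2 \sqrt{6}$ ($E{\left(W \right)} = \sqrt{\left(-7 + 2 \cdot 3^{2} + 5 \cdot 3\right) - 2} = \sqrt{\left(-7 + 2 \cdot 9 + 15\right) - 2} = \sqrt{\left(-7 + 18 + 15\right) - 2} = \sqrt{26 - 2} = \sqrt{24} = 2 \sqrt{6}$)
$\frac{1}{O{\left(E{\left(3 \right)} \right)}} = \frac{1}{-19 - 2 \sqrt{6}}$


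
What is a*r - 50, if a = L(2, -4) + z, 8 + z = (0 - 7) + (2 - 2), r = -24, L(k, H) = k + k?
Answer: 214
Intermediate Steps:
L(k, H) = 2*k
z = -15 (z = -8 + ((0 - 7) + (2 - 2)) = -8 + (-7 + 0) = -8 - 7 = -15)
a = -11 (a = 2*2 - 15 = 4 - 15 = -11)
a*r - 50 = -11*(-24) - 50 = 264 - 50 = 214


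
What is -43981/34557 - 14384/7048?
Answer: -100880747/30444717 ≈ -3.3136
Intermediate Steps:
-43981/34557 - 14384/7048 = -43981*1/34557 - 14384*1/7048 = -43981/34557 - 1798/881 = -100880747/30444717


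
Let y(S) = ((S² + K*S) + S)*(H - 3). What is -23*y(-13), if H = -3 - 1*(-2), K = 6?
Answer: 7176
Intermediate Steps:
H = -1 (H = -3 + 2 = -1)
y(S) = -28*S - 4*S² (y(S) = ((S² + 6*S) + S)*(-1 - 3) = (S² + 7*S)*(-4) = -28*S - 4*S²)
-23*y(-13) = -(-92)*(-13)*(7 - 13) = -(-92)*(-13)*(-6) = -23*(-312) = 7176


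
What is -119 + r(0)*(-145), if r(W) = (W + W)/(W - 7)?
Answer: -119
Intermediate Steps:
r(W) = 2*W/(-7 + W) (r(W) = (2*W)/(-7 + W) = 2*W/(-7 + W))
-119 + r(0)*(-145) = -119 + (2*0/(-7 + 0))*(-145) = -119 + (2*0/(-7))*(-145) = -119 + (2*0*(-1/7))*(-145) = -119 + 0*(-145) = -119 + 0 = -119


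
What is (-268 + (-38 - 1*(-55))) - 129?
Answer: -380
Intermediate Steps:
(-268 + (-38 - 1*(-55))) - 129 = (-268 + (-38 + 55)) - 129 = (-268 + 17) - 129 = -251 - 129 = -380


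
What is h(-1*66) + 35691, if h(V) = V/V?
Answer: 35692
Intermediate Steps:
h(V) = 1
h(-1*66) + 35691 = 1 + 35691 = 35692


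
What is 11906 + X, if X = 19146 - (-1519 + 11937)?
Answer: 20634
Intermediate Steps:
X = 8728 (X = 19146 - 1*10418 = 19146 - 10418 = 8728)
11906 + X = 11906 + 8728 = 20634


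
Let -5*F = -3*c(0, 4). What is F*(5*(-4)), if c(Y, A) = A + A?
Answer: -96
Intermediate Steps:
c(Y, A) = 2*A
F = 24/5 (F = -(-3)*2*4/5 = -(-3)*8/5 = -1/5*(-24) = 24/5 ≈ 4.8000)
F*(5*(-4)) = 24*(5*(-4))/5 = (24/5)*(-20) = -96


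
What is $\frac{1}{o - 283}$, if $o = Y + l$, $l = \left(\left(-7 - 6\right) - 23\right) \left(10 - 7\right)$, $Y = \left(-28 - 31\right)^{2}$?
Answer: $\frac{1}{3090} \approx 0.00032362$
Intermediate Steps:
$Y = 3481$ ($Y = \left(-59\right)^{2} = 3481$)
$l = -108$ ($l = \left(-13 - 23\right) 3 = \left(-36\right) 3 = -108$)
$o = 3373$ ($o = 3481 - 108 = 3373$)
$\frac{1}{o - 283} = \frac{1}{3373 - 283} = \frac{1}{3090}$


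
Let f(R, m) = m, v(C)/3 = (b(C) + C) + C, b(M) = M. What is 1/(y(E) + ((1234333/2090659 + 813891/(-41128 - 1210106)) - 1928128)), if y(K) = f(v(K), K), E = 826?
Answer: -871967874402/1680545480647099153 ≈ -5.1886e-7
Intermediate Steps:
v(C) = 9*C (v(C) = 3*((C + C) + C) = 3*(2*C + C) = 3*(3*C) = 9*C)
y(K) = K
1/(y(E) + ((1234333/2090659 + 813891/(-41128 - 1210106)) - 1928128)) = 1/(826 + ((1234333/2090659 + 813891/(-41128 - 1210106)) - 1928128)) = 1/(826 + ((1234333*(1/2090659) + 813891/(-1251234)) - 1928128)) = 1/(826 + ((1234333/2090659 + 813891*(-1/1251234)) - 1928128)) = 1/(826 + ((1234333/2090659 - 271297/417078) - 1928128)) = 1/(826 + (-52376375749/871967874402 - 1928128)) = 1/(826 - 1681265726111355205/871967874402) = 1/(-1680545480647099153/871967874402) = -871967874402/1680545480647099153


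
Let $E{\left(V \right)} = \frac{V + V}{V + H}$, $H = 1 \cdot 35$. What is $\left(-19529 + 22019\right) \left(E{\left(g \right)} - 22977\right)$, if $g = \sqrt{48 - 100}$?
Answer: $\frac{12450 \left(- 9190 \sqrt{13} + 160839 i\right)}{- 35 i + 2 \sqrt{13}} \approx -5.7213 \cdot 10^{7} + 984.26 i$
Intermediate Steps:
$g = 2 i \sqrt{13}$ ($g = \sqrt{-52} = 2 i \sqrt{13} \approx 7.2111 i$)
$H = 35$
$E{\left(V \right)} = \frac{2 V}{35 + V}$ ($E{\left(V \right)} = \frac{V + V}{V + 35} = \frac{2 V}{35 + V}$)
$\left(-19529 + 22019\right) \left(E{\left(g \right)} - 22977\right) = \left(-19529 + 22019\right) \left(\frac{2 \cdot 2 i \sqrt{13}}{35 + 2 i \sqrt{13}} - 22977\right) = 2490 \left(\frac{4 i \sqrt{13}}{35 + 2 i \sqrt{13}} - 22977\right) = 2490 \left(-22977 + \frac{4 i \sqrt{13}}{35 + 2 i \sqrt{13}}\right) = -57212730 + \frac{9960 i \sqrt{13}}{35 + 2 i \sqrt{13}}$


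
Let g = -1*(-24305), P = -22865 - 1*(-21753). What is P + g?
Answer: 23193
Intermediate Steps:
P = -1112 (P = -22865 + 21753 = -1112)
g = 24305
P + g = -1112 + 24305 = 23193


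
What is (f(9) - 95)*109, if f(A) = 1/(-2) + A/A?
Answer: -20601/2 ≈ -10301.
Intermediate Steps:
f(A) = ½ (f(A) = 1*(-½) + 1 = -½ + 1 = ½)
(f(9) - 95)*109 = (½ - 95)*109 = -189/2*109 = -20601/2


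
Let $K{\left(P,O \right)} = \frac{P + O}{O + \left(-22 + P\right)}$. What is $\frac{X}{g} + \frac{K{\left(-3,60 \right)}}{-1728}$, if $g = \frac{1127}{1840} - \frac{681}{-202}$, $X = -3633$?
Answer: $- \frac{591790153991}{648930240} \approx -911.95$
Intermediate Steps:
$g = \frac{32189}{8080}$ ($g = 1127 \cdot \frac{1}{1840} - - \frac{681}{202} = \frac{49}{80} + \frac{681}{202} = \frac{32189}{8080} \approx 3.9838$)
$K{\left(P,O \right)} = \frac{O + P}{-22 + O + P}$
$\frac{X}{g} + \frac{K{\left(-3,60 \right)}}{-1728} = - \frac{3633}{\frac{32189}{8080}} + \frac{\frac{1}{-22 + 60 - 3} \left(60 - 3\right)}{-1728} = \left(-3633\right) \frac{8080}{32189} + \frac{1}{35} \cdot 57 \left(- \frac{1}{1728}\right) = - \frac{29354640}{32189} + \frac{1}{35} \cdot 57 \left(- \frac{1}{1728}\right) = - \frac{29354640}{32189} + \frac{57}{35} \left(- \frac{1}{1728}\right) = - \frac{29354640}{32189} - \frac{19}{20160} = - \frac{591790153991}{648930240}$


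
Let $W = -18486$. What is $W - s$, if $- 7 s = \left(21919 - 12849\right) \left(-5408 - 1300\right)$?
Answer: $- \frac{60970962}{7} \approx -8.7101 \cdot 10^{6}$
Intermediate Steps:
$s = \frac{60841560}{7}$ ($s = - \frac{\left(21919 - 12849\right) \left(-5408 - 1300\right)}{7} = - \frac{9070 \left(-6708\right)}{7} = \left(- \frac{1}{7}\right) \left(-60841560\right) = \frac{60841560}{7} \approx 8.6916 \cdot 10^{6}$)
$W - s = -18486 - \frac{60841560}{7} = - \frac{60970962}{7}$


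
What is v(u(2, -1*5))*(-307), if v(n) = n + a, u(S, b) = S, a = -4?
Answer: 614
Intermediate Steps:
v(n) = -4 + n (v(n) = n - 4 = -4 + n)
v(u(2, -1*5))*(-307) = (-4 + 2)*(-307) = -2*(-307) = 614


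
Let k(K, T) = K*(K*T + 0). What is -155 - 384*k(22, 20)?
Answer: -3717275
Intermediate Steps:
k(K, T) = T*K² (k(K, T) = K*(K*T) = T*K²)
-155 - 384*k(22, 20) = -155 - 7680*22² = -155 - 7680*484 = -155 - 384*9680 = -155 - 3717120 = -3717275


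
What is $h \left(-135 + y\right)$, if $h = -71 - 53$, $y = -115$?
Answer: $31000$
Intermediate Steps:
$h = -124$
$h \left(-135 + y\right) = - 124 \left(-135 - 115\right) = \left(-124\right) \left(-250\right) = 31000$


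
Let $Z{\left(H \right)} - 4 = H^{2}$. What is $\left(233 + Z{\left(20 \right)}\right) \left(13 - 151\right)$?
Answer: $-87906$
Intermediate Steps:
$Z{\left(H \right)} = 4 + H^{2}$
$\left(233 + Z{\left(20 \right)}\right) \left(13 - 151\right) = \left(233 + \left(4 + 20^{2}\right)\right) \left(13 - 151\right) = \left(233 + \left(4 + 400\right)\right) \left(-138\right) = \left(233 + 404\right) \left(-138\right) = 637 \left(-138\right) = -87906$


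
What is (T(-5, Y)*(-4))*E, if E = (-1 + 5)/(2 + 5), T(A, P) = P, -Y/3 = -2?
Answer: -96/7 ≈ -13.714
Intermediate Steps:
Y = 6 (Y = -3*(-2) = 6)
E = 4/7 ≈ 0.57143
(T(-5, Y)*(-4))*E = (6*(-4))*(4/7) = -24*4/7 = -96/7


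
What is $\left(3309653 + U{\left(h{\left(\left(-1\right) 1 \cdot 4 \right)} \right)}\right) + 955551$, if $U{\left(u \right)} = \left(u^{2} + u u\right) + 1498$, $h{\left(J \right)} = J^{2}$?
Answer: $4267214$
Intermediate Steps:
$U{\left(u \right)} = 1498 + 2 u^{2}$ ($U{\left(u \right)} = \left(u^{2} + u^{2}\right) + 1498 = 2 u^{2} + 1498 = 1498 + 2 u^{2}$)
$\left(3309653 + U{\left(h{\left(\left(-1\right) 1 \cdot 4 \right)} \right)}\right) + 955551 = \left(3309653 + \left(1498 + 2 \left(\left(\left(-1\right) 1 \cdot 4\right)^{2}\right)^{2}\right)\right) + 955551 = \left(3309653 + \left(1498 + 2 \left(\left(\left(-1\right) 4\right)^{2}\right)^{2}\right)\right) + 955551 = \left(3309653 + \left(1498 + 2 \left(\left(-4\right)^{2}\right)^{2}\right)\right) + 955551 = \left(3309653 + \left(1498 + 2 \cdot 16^{2}\right)\right) + 955551 = \left(3309653 + \left(1498 + 2 \cdot 256\right)\right) + 955551 = \left(3309653 + \left(1498 + 512\right)\right) + 955551 = \left(3309653 + 2010\right) + 955551 = 3311663 + 955551 = 4267214$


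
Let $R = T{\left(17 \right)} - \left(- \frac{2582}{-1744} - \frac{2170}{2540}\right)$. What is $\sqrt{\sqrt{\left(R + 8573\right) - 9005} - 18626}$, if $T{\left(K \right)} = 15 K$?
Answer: $\frac{\sqrt{-14277100865096 + 13843 i \sqrt{544612219638}}}{27686} \approx 0.048827 + 136.48 i$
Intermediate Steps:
$R = \frac{28170375}{110744}$ ($R = 15 \cdot 17 - \left(- \frac{2582}{-1744} - \frac{2170}{2540}\right) = 255 - \left(\left(-2582\right) \left(- \frac{1}{1744}\right) - \frac{217}{254}\right) = 255 - \left(\frac{1291}{872} - \frac{217}{254}\right) = 255 - \frac{69345}{110744} = \frac{28170375}{110744} \approx 254.37$)
$\sqrt{\sqrt{\left(R + 8573\right) - 9005} - 18626} = \sqrt{\sqrt{\left(\frac{28170375}{110744} + 8573\right) - 9005} - 18626} = \sqrt{\sqrt{\frac{977578687}{110744} - 9005} - 18626} = \sqrt{\sqrt{- \frac{19671033}{110744}} - 18626} = \sqrt{\frac{i \sqrt{544612219638}}{55372} - 18626} = \sqrt{-18626 + \frac{i \sqrt{544612219638}}{55372}}$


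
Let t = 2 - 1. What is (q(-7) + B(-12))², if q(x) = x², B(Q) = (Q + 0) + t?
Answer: 1444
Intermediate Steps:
t = 1
B(Q) = 1 + Q (B(Q) = (Q + 0) + 1 = Q + 1 = 1 + Q)
(q(-7) + B(-12))² = ((-7)² + (1 - 12))² = (49 - 11)² = 38² = 1444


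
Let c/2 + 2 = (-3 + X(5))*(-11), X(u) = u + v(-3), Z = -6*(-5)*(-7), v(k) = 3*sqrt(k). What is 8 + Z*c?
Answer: 10088 + 13860*I*sqrt(3) ≈ 10088.0 + 24006.0*I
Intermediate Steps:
Z = -210 (Z = 30*(-7) = -210)
X(u) = u + 3*I*sqrt(3) (X(u) = u + 3*sqrt(-3) = u + 3*(I*sqrt(3)) = u + 3*I*sqrt(3))
c = -48 - 66*I*sqrt(3) (c = -4 + 2*((-3 + (5 + 3*I*sqrt(3)))*(-11)) = -4 + 2*((2 + 3*I*sqrt(3))*(-11)) = -4 + 2*(-22 - 33*I*sqrt(3)) = -4 + (-44 - 66*I*sqrt(3)) = -48 - 66*I*sqrt(3) ≈ -48.0 - 114.32*I)
8 + Z*c = 8 - 210*(-48 - 66*I*sqrt(3)) = 8 + (10080 + 13860*I*sqrt(3)) = 10088 + 13860*I*sqrt(3)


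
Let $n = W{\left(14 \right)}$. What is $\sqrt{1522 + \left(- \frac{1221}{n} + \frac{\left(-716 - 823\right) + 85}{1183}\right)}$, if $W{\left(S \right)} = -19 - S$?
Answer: $\frac{\sqrt{12899901}}{91} \approx 39.469$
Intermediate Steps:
$n = -33$ ($n = -19 - 14 = -33$)
$\sqrt{1522 + \left(- \frac{1221}{n} + \frac{\left(-716 - 823\right) + 85}{1183}\right)} = \sqrt{1522 + \left(- \frac{1221}{-33} + \frac{\left(-716 - 823\right) + 85}{1183}\right)} = \sqrt{1522 + \left(\left(-1221\right) \left(- \frac{1}{33}\right) + \left(-1539 + 85\right) \frac{1}{1183}\right)} = \sqrt{1522 + \left(37 - \frac{1454}{1183}\right)} = \sqrt{1522 + \frac{42317}{1183}} = \sqrt{\frac{1842843}{1183}} = \frac{\sqrt{12899901}}{91}$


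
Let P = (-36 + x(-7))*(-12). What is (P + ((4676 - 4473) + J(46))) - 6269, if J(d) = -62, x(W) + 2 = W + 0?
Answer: -5588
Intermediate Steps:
x(W) = -2 + W (x(W) = -2 + (W + 0) = -2 + W)
P = 540 (P = (-36 + (-2 - 7))*(-12) = (-36 - 9)*(-12) = -45*(-12) = 540)
(P + ((4676 - 4473) + J(46))) - 6269 = (540 + ((4676 - 4473) - 62)) - 6269 = (540 + (203 - 62)) - 6269 = (540 + 141) - 6269 = 681 - 6269 = -5588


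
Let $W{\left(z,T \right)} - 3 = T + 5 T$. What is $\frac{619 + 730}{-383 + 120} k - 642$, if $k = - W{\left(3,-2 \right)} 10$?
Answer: $- \frac{290256}{263} \approx -1103.6$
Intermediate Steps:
$W{\left(z,T \right)} = 3 + 6 T$ ($W{\left(z,T \right)} = 3 + \left(T + 5 T\right) = 3 + 6 T$)
$k = 90$ ($k = - (3 + 6 \left(-2\right)) 10 = - (3 - 12) 10 = \left(-1\right) \left(-9\right) 10 = 9 \cdot 10 = 90$)
$\frac{619 + 730}{-383 + 120} k - 642 = \frac{619 + 730}{-383 + 120} \cdot 90 - 642 = \frac{1349}{-263} \cdot 90 - 642 = 1349 \left(- \frac{1}{263}\right) 90 - 642 = \left(- \frac{1349}{263}\right) 90 - 642 = - \frac{121410}{263} - 642 = - \frac{290256}{263}$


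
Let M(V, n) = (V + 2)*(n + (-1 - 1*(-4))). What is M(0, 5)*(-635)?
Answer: -10160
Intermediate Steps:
M(V, n) = (2 + V)*(3 + n) (M(V, n) = (2 + V)*(n + (-1 + 4)) = (2 + V)*(n + 3) = (2 + V)*(3 + n))
M(0, 5)*(-635) = (6 + 2*5 + 3*0 + 0*5)*(-635) = (6 + 10 + 0 + 0)*(-635) = 16*(-635) = -10160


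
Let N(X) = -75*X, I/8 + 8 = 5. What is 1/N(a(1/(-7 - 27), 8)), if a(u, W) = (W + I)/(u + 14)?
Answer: 19/1632 ≈ 0.011642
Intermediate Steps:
I = -24 (I = -64 + 8*5 = -64 + 40 = -24)
a(u, W) = (-24 + W)/(14 + u) (a(u, W) = (W - 24)/(u + 14) = (-24 + W)/(14 + u))
1/N(a(1/(-7 - 27), 8)) = 1/(-75*(-24 + 8)/(14 + 1/(-7 - 27))) = 1/(-75*(-16)/(14 + 1/(-34))) = 1/(-75*(-16)/(14 - 1/34)) = 1/(-75*(-16)/475/34) = 1/(-102*(-16)/19) = 1/(-75*(-544/475)) = 1/(1632/19) = 19/1632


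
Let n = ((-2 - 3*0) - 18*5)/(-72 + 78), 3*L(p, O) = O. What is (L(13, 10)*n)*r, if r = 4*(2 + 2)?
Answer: -7360/9 ≈ -817.78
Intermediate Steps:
L(p, O) = O/3
n = -46/3 (n = ((-2 + 0) - 90)/6 = (-2 - 90)*(1/6) = -92*1/6 = -46/3 ≈ -15.333)
r = 16 (r = 4*4 = 16)
(L(13, 10)*n)*r = (((1/3)*10)*(-46/3))*16 = ((10/3)*(-46/3))*16 = -460/9*16 = -7360/9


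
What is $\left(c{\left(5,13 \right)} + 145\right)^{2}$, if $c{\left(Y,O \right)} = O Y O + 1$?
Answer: $982081$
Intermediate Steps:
$c{\left(Y,O \right)} = 1 + Y O^{2}$ ($c{\left(Y,O \right)} = O O Y + 1 = Y O^{2} + 1 = 1 + Y O^{2}$)
$\left(c{\left(5,13 \right)} + 145\right)^{2} = \left(\left(1 + 5 \cdot 13^{2}\right) + 145\right)^{2} = \left(\left(1 + 5 \cdot 169\right) + 145\right)^{2} = \left(\left(1 + 845\right) + 145\right)^{2} = \left(846 + 145\right)^{2} = 991^{2} = 982081$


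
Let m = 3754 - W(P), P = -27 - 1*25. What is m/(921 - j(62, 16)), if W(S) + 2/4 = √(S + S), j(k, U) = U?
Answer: 7509/1810 - 2*I*√26/905 ≈ 4.1486 - 0.011269*I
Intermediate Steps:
P = -52 (P = -27 - 25 = -52)
W(S) = -½ + √2*√S (W(S) = -½ + √(S + S) = -½ + √(2*S) = -½ + √2*√S)
m = 7509/2 - 2*I*√26 (m = 3754 - (-½ + √2*√(-52)) = 3754 - (-½ + √2*(2*I*√13)) = 3754 - (-½ + 2*I*√26) = 3754 + (½ - 2*I*√26) = 7509/2 - 2*I*√26 ≈ 3754.5 - 10.198*I)
m/(921 - j(62, 16)) = (7509/2 - 2*I*√26)/(921 - 1*16) = (7509/2 - 2*I*√26)/(921 - 16) = (7509/2 - 2*I*√26)/905 = (7509/2 - 2*I*√26)*(1/905) = 7509/1810 - 2*I*√26/905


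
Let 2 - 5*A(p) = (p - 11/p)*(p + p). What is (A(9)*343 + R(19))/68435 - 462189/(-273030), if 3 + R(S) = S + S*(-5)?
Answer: 9674538147/6228269350 ≈ 1.5533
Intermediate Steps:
R(S) = -3 - 4*S (R(S) = -3 + (S + S*(-5)) = -3 + (S - 5*S) = -3 - 4*S)
A(p) = 2/5 - 2*p*(p - 11/p)/5 (A(p) = 2/5 - (p - 11/p)*(p + p)/5 = 2/5 - (p - 11/p)*2*p/5 = 2/5 - 2*p*(p - 11/p)/5)
(A(9)*343 + R(19))/68435 - 462189/(-273030) = ((24/5 - 2/5*9**2)*343 + (-3 - 4*19))/68435 - 462189/(-273030) = ((24/5 - 2/5*81)*343 + (-3 - 76))*(1/68435) - 462189*(-1/273030) = ((24/5 - 162/5)*343 - 79)*(1/68435) + 154063/91010 = (-138/5*343 - 79)*(1/68435) + 154063/91010 = (-47334/5 - 79)*(1/68435) + 154063/91010 = -47729/5*1/68435 + 154063/91010 = -47729/342175 + 154063/91010 = 9674538147/6228269350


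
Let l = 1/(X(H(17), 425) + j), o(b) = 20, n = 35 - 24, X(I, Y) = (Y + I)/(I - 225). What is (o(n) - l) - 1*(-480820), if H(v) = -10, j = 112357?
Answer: 2539169864593/5280696 ≈ 4.8084e+5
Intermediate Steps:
X(I, Y) = (I + Y)/(-225 + I)
n = 11
l = 47/5280696 (l = 1/((-10 + 425)/(-225 - 10) + 112357) = 1/(415/(-235) + 112357) = 1/(-1/235*415 + 112357) = 1/(-83/47 + 112357) = 1/(5280696/47) = 47/5280696 ≈ 8.9003e-6)
(o(n) - l) - 1*(-480820) = (20 - 1*47/5280696) - 1*(-480820) = (20 - 47/5280696) + 480820 = 105613873/5280696 + 480820 = 2539169864593/5280696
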